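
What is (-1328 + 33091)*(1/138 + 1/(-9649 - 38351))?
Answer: 3672079/16000 ≈ 229.50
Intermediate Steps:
(-1328 + 33091)*(1/138 + 1/(-9649 - 38351)) = 31763*(1/138 + 1/(-48000)) = 31763*(1/138 - 1/48000) = 31763*(2659/368000) = 3672079/16000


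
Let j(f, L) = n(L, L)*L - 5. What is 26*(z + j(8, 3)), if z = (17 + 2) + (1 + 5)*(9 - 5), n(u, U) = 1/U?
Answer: 1014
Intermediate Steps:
j(f, L) = -4 (j(f, L) = L/L - 5 = 1 - 5 = -4)
z = 43 (z = 19 + 6*4 = 19 + 24 = 43)
26*(z + j(8, 3)) = 26*(43 - 4) = 26*39 = 1014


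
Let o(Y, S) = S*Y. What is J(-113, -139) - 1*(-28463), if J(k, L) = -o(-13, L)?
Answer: 26656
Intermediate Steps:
J(k, L) = 13*L (J(k, L) = -L*(-13) = -(-13)*L = 13*L)
J(-113, -139) - 1*(-28463) = 13*(-139) - 1*(-28463) = -1807 + 28463 = 26656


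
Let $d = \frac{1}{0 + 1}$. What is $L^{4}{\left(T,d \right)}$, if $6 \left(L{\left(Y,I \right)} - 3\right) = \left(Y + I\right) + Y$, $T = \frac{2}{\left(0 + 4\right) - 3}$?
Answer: $\frac{279841}{1296} \approx 215.93$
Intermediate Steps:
$T = 2$ ($T = \frac{2}{4 - 3} = \frac{2}{1} = 2 \cdot 1 = 2$)
$d = 1$ ($d = 1^{-1} = 1$)
$L{\left(Y,I \right)} = 3 + \frac{Y}{3} + \frac{I}{6}$ ($L{\left(Y,I \right)} = 3 + \frac{\left(Y + I\right) + Y}{6} = 3 + \frac{\left(I + Y\right) + Y}{6} = 3 + \frac{I + 2 Y}{6} = 3 + \left(\frac{Y}{3} + \frac{I}{6}\right) = 3 + \frac{Y}{3} + \frac{I}{6}$)
$L^{4}{\left(T,d \right)} = \left(3 + \frac{1}{3} \cdot 2 + \frac{1}{6} \cdot 1\right)^{4} = \left(3 + \frac{2}{3} + \frac{1}{6}\right)^{4} = \left(\frac{23}{6}\right)^{4} = \frac{279841}{1296}$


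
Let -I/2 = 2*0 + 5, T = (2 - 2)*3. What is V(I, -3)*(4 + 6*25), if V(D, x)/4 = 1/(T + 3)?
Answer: 616/3 ≈ 205.33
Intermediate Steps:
T = 0 (T = 0*3 = 0)
I = -10 (I = -2*(2*0 + 5) = -2*(0 + 5) = -2*5 = -10)
V(D, x) = 4/3 (V(D, x) = 4/(0 + 3) = 4/3)
V(I, -3)*(4 + 6*25) = 4*(4 + 6*25)/3 = 4*(4 + 150)/3 = (4/3)*154 = 616/3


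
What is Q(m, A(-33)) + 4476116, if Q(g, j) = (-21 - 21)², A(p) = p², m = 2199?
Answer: 4477880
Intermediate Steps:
Q(g, j) = 1764 (Q(g, j) = (-42)² = 1764)
Q(m, A(-33)) + 4476116 = 1764 + 4476116 = 4477880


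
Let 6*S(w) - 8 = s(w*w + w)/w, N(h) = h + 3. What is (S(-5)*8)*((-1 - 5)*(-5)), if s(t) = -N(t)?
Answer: 504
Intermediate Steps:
N(h) = 3 + h
s(t) = -3 - t (s(t) = -(3 + t) = -3 - t)
S(w) = 4/3 + (-3 - w - w**2)/(6*w) (S(w) = 4/3 + ((-3 - (w*w + w))/w)/6 = 4/3 + ((-3 - (w**2 + w))/w)/6 = 4/3 + ((-3 - (w + w**2))/w)/6 = 4/3 + ((-3 + (-w - w**2))/w)/6 = 4/3 + ((-3 - w - w**2)/w)/6 = 4/3 + (-3 - w - w**2)/(6*w))
(S(-5)*8)*((-1 - 5)*(-5)) = (((1/6)*(-3 - 1*(-5)**2 + 7*(-5))/(-5))*8)*((-1 - 5)*(-5)) = (((1/6)*(-1/5)*(-3 - 1*25 - 35))*8)*(-6*(-5)) = (((1/6)*(-1/5)*(-3 - 25 - 35))*8)*30 = (((1/6)*(-1/5)*(-63))*8)*30 = ((21/10)*8)*30 = (84/5)*30 = 504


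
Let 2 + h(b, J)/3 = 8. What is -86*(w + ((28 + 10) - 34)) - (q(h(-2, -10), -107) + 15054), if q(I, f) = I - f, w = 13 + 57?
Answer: -21543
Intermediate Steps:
w = 70
h(b, J) = 18 (h(b, J) = -6 + 3*8 = -6 + 24 = 18)
-86*(w + ((28 + 10) - 34)) - (q(h(-2, -10), -107) + 15054) = -86*(70 + ((28 + 10) - 34)) - ((18 - 1*(-107)) + 15054) = -86*(70 + (38 - 34)) - ((18 + 107) + 15054) = -86*(70 + 4) - (125 + 15054) = -86*74 - 1*15179 = -6364 - 15179 = -21543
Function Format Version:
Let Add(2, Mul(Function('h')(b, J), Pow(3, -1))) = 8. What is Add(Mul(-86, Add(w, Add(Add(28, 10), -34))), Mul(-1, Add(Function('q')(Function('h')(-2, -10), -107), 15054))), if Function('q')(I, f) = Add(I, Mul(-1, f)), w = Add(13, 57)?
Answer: -21543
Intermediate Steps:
w = 70
Function('h')(b, J) = 18 (Function('h')(b, J) = Add(-6, Mul(3, 8)) = Add(-6, 24) = 18)
Add(Mul(-86, Add(w, Add(Add(28, 10), -34))), Mul(-1, Add(Function('q')(Function('h')(-2, -10), -107), 15054))) = Add(Mul(-86, Add(70, Add(Add(28, 10), -34))), Mul(-1, Add(Add(18, Mul(-1, -107)), 15054))) = Add(Mul(-86, Add(70, Add(38, -34))), Mul(-1, Add(Add(18, 107), 15054))) = Add(Mul(-86, Add(70, 4)), Mul(-1, Add(125, 15054))) = Add(Mul(-86, 74), Mul(-1, 15179)) = Add(-6364, -15179) = -21543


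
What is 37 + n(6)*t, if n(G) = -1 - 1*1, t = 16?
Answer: 5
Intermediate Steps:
n(G) = -2 (n(G) = -1 - 1 = -2)
37 + n(6)*t = 37 - 2*16 = 37 - 32 = 5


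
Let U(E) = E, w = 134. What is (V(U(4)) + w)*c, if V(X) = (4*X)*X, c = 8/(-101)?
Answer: -1584/101 ≈ -15.683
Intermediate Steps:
c = -8/101 (c = 8*(-1/101) = -8/101 ≈ -0.079208)
V(X) = 4*X**2
(V(U(4)) + w)*c = (4*4**2 + 134)*(-8/101) = (4*16 + 134)*(-8/101) = (64 + 134)*(-8/101) = 198*(-8/101) = -1584/101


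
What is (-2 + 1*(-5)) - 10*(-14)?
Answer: 133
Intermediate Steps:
(-2 + 1*(-5)) - 10*(-14) = (-2 - 5) + 140 = -7 + 140 = 133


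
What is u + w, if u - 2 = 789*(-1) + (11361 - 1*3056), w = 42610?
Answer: 50128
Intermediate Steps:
u = 7518 (u = 2 + (789*(-1) + (11361 - 1*3056)) = 2 + (-789 + (11361 - 3056)) = 2 + (-789 + 8305) = 2 + 7516 = 7518)
u + w = 7518 + 42610 = 50128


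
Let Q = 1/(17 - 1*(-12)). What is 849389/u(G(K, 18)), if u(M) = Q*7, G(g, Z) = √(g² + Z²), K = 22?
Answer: 24632281/7 ≈ 3.5189e+6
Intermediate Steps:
G(g, Z) = √(Z² + g²)
Q = 1/29 (Q = 1/(17 + 12) = 1/29 ≈ 0.034483)
u(M) = 7/29 (u(M) = (1/29)*7 = 7/29)
849389/u(G(K, 18)) = 849389/(7/29) = 849389*(29/7) = 24632281/7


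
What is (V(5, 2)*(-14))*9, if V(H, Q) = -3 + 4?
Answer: -126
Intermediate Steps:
V(H, Q) = 1
(V(5, 2)*(-14))*9 = (1*(-14))*9 = -14*9 = -126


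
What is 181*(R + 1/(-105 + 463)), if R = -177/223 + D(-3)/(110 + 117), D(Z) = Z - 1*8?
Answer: -2753305935/18122318 ≈ -151.93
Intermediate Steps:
D(Z) = -8 + Z (D(Z) = Z - 8 = -8 + Z)
R = -42632/50621 (R = -177/223 + (-8 - 3)/(110 + 117) = -177*1/223 - 11/227 = -177/223 - 11*1/227 = -177/223 - 11/227 = -42632/50621 ≈ -0.84218)
181*(R + 1/(-105 + 463)) = 181*(-42632/50621 + 1/(-105 + 463)) = 181*(-42632/50621 + 1/358) = 181*(-15211635/18122318) = -2753305935/18122318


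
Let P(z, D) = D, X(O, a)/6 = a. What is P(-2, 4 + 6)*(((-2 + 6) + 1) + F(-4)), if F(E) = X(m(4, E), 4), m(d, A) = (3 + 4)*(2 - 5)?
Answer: 290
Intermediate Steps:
m(d, A) = -21 (m(d, A) = 7*(-3) = -21)
X(O, a) = 6*a
F(E) = 24 (F(E) = 6*4 = 24)
P(-2, 4 + 6)*(((-2 + 6) + 1) + F(-4)) = (4 + 6)*(((-2 + 6) + 1) + 24) = 10*((4 + 1) + 24) = 10*(5 + 24) = 10*29 = 290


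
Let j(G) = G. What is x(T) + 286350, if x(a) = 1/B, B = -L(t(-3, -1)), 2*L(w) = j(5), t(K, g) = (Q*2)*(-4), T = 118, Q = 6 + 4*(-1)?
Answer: 1431748/5 ≈ 2.8635e+5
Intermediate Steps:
Q = 2 (Q = 6 - 4 = 2)
t(K, g) = -16 (t(K, g) = (2*2)*(-4) = 4*(-4) = -16)
L(w) = 5/2 (L(w) = (1/2)*5 = 5/2)
B = -5/2 (B = -1*5/2 = -5/2 ≈ -2.5000)
x(a) = -2/5 (x(a) = 1/(-5/2) = -2/5)
x(T) + 286350 = -2/5 + 286350 = 1431748/5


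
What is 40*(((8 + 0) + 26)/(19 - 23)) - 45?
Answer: -385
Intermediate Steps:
40*(((8 + 0) + 26)/(19 - 23)) - 45 = 40*((8 + 26)/(-4)) - 45 = 40*(34*(-¼)) - 45 = 40*(-17/2) - 45 = -340 - 45 = -385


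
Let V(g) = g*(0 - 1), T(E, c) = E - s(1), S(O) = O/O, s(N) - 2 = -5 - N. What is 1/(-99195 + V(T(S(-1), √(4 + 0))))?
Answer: -1/99200 ≈ -1.0081e-5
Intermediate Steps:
s(N) = -3 - N (s(N) = 2 + (-5 - N) = -3 - N)
S(O) = 1
T(E, c) = 4 + E (T(E, c) = E - (-3 - 1*1) = E - (-3 - 1) = E - 1*(-4) = E + 4 = 4 + E)
V(g) = -g (V(g) = g*(-1) = -g)
1/(-99195 + V(T(S(-1), √(4 + 0)))) = 1/(-99195 - (4 + 1)) = 1/(-99195 - 1*5) = 1/(-99195 - 5) = 1/(-99200) = -1/99200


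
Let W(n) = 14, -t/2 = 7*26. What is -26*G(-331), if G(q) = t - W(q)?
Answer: 9828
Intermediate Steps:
t = -364 (t = -14*26 = -2*182 = -364)
G(q) = -378 (G(q) = -364 - 1*14 = -364 - 14 = -378)
-26*G(-331) = -26*(-378) = 9828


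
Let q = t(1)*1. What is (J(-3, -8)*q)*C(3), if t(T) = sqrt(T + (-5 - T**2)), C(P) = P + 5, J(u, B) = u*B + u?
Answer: 168*I*sqrt(5) ≈ 375.66*I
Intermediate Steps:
J(u, B) = u + B*u (J(u, B) = B*u + u = u + B*u)
C(P) = 5 + P
t(T) = sqrt(-5 + T - T**2)
q = I*sqrt(5) (q = sqrt(-5 + 1 - 1*1**2)*1 = sqrt(-5 + 1 - 1*1)*1 = sqrt(-5 + 1 - 1)*1 = sqrt(-5)*1 = (I*sqrt(5))*1 = I*sqrt(5) ≈ 2.2361*I)
(J(-3, -8)*q)*C(3) = ((-3*(1 - 8))*(I*sqrt(5)))*(5 + 3) = ((-3*(-7))*(I*sqrt(5)))*8 = (21*(I*sqrt(5)))*8 = (21*I*sqrt(5))*8 = 168*I*sqrt(5)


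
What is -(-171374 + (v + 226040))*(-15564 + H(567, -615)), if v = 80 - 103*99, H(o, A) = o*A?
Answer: 16227819681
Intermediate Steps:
H(o, A) = A*o
v = -10117 (v = 80 - 10197 = -10117)
-(-171374 + (v + 226040))*(-15564 + H(567, -615)) = -(-171374 + (-10117 + 226040))*(-15564 - 615*567) = -(-171374 + 215923)*(-15564 - 348705) = -44549*(-364269) = -1*(-16227819681) = 16227819681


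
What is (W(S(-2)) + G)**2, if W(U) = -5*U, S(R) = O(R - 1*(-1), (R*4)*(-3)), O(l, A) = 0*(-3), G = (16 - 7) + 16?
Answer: 625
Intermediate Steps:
G = 25 (G = 9 + 16 = 25)
O(l, A) = 0
S(R) = 0
(W(S(-2)) + G)**2 = (-5*0 + 25)**2 = (0 + 25)**2 = 25**2 = 625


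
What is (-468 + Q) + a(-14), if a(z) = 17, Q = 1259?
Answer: 808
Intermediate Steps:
(-468 + Q) + a(-14) = (-468 + 1259) + 17 = 791 + 17 = 808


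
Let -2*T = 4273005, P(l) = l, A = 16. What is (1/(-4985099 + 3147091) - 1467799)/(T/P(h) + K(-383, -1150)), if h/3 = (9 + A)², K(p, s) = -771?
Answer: 4749694197875/6182139908 ≈ 768.29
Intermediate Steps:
h = 1875 (h = 3*(9 + 16)² = 3*25² = 3*625 = 1875)
T = -4273005/2 (T = -½*4273005 = -4273005/2 ≈ -2.1365e+6)
(1/(-4985099 + 3147091) - 1467799)/(T/P(h) + K(-383, -1150)) = (1/(-4985099 + 3147091) - 1467799)/(-4273005/2/1875 - 771) = (1/(-1838008) - 1467799)/(-4273005/2*1/1875 - 771) = (-1/1838008 - 1467799)/(-284867/250 - 771) = -2697826304393/(1838008*(-477617/250)) = -2697826304393/1838008*(-250/477617) = 4749694197875/6182139908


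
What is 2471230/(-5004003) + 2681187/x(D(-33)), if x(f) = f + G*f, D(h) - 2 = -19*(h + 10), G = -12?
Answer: -13428601361231/24164330487 ≈ -555.72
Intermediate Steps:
D(h) = -188 - 19*h (D(h) = 2 - 19*(h + 10) = 2 - 19*(10 + h) = 2 + (-190 - 19*h) = -188 - 19*h)
x(f) = -11*f (x(f) = f - 12*f = -11*f)
2471230/(-5004003) + 2681187/x(D(-33)) = 2471230/(-5004003) + 2681187/((-11*(-188 - 19*(-33)))) = 2471230*(-1/5004003) + 2681187/((-11*(-188 + 627))) = -2471230/5004003 + 2681187/((-11*439)) = -2471230/5004003 + 2681187/(-4829) = -2471230/5004003 + 2681187*(-1/4829) = -2471230/5004003 - 2681187/4829 = -13428601361231/24164330487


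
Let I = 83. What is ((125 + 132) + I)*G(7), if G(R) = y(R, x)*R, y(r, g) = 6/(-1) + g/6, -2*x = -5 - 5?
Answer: -36890/3 ≈ -12297.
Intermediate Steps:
x = 5 (x = -(-5 - 5)/2 = -½*(-10) = 5)
y(r, g) = -6 + g/6 (y(r, g) = 6*(-1) + g*(⅙) = -6 + g/6)
G(R) = -31*R/6 (G(R) = (-6 + (⅙)*5)*R = (-6 + ⅚)*R = -31*R/6)
((125 + 132) + I)*G(7) = ((125 + 132) + 83)*(-31/6*7) = (257 + 83)*(-217/6) = 340*(-217/6) = -36890/3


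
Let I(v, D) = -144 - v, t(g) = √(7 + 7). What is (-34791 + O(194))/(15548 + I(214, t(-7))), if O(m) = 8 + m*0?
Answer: -4969/2170 ≈ -2.2899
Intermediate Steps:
t(g) = √14
O(m) = 8 (O(m) = 8 + 0 = 8)
(-34791 + O(194))/(15548 + I(214, t(-7))) = (-34791 + 8)/(15548 + (-144 - 1*214)) = -34783/(15548 + (-144 - 214)) = -34783/(15548 - 358) = -34783/15190 = -34783*1/15190 = -4969/2170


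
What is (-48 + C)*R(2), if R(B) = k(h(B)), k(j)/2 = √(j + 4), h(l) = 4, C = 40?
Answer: -32*√2 ≈ -45.255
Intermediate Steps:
k(j) = 2*√(4 + j) (k(j) = 2*√(j + 4) = 2*√(4 + j))
R(B) = 4*√2 (R(B) = 2*√(4 + 4) = 2*√8 = 2*(2*√2) = 4*√2)
(-48 + C)*R(2) = (-48 + 40)*(4*√2) = -32*√2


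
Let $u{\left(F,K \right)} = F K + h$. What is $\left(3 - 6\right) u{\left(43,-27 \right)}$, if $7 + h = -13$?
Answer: $3543$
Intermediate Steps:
$h = -20$ ($h = -7 - 13 = -20$)
$u{\left(F,K \right)} = -20 + F K$ ($u{\left(F,K \right)} = F K - 20 = -20 + F K$)
$\left(3 - 6\right) u{\left(43,-27 \right)} = \left(3 - 6\right) \left(-20 + 43 \left(-27\right)\right) = - 3 \left(-20 - 1161\right) = \left(-3\right) \left(-1181\right) = 3543$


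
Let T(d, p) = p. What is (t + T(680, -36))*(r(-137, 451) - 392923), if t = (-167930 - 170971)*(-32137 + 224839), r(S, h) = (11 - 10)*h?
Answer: 25631129867949936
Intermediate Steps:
r(S, h) = h (r(S, h) = 1*h = h)
t = -65306900502 (t = -338901*192702 = -65306900502)
(t + T(680, -36))*(r(-137, 451) - 392923) = (-65306900502 - 36)*(451 - 392923) = -65306900538*(-392472) = 25631129867949936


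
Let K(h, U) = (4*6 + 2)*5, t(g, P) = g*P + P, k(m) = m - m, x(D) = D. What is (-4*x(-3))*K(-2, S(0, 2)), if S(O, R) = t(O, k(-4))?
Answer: 1560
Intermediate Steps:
k(m) = 0
t(g, P) = P + P*g (t(g, P) = P*g + P = P + P*g)
S(O, R) = 0 (S(O, R) = 0*(1 + O) = 0)
K(h, U) = 130 (K(h, U) = (24 + 2)*5 = 26*5 = 130)
(-4*x(-3))*K(-2, S(0, 2)) = -4*(-3)*130 = 12*130 = 1560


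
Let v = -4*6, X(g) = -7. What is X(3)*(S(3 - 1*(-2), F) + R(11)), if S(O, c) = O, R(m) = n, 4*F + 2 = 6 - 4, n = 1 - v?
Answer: -210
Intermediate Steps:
v = -24
n = 25 (n = 1 - 1*(-24) = 1 + 24 = 25)
F = 0 (F = -1/2 + (6 - 4)/4 = -1/2 + (1/4)*2 = -1/2 + 1/2 = 0)
R(m) = 25
X(3)*(S(3 - 1*(-2), F) + R(11)) = -7*((3 - 1*(-2)) + 25) = -7*((3 + 2) + 25) = -7*(5 + 25) = -7*30 = -210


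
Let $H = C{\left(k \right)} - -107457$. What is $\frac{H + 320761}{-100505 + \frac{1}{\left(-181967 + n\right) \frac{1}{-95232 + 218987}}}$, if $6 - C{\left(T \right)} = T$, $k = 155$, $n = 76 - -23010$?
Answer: $- \frac{68012030789}{15968458660} \approx -4.2591$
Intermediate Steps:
$n = 23086$ ($n = 76 + 23010 = 23086$)
$C{\left(T \right)} = 6 - T$
$H = 107308$ ($H = \left(6 - 155\right) - -107457 = \left(6 - 155\right) + 107457 = -149 + 107457 = 107308$)
$\frac{H + 320761}{-100505 + \frac{1}{\left(-181967 + n\right) \frac{1}{-95232 + 218987}}} = \frac{107308 + 320761}{-100505 + \frac{1}{\left(-181967 + 23086\right) \frac{1}{-95232 + 218987}}} = \frac{428069}{-100505 + \frac{1}{\left(-158881\right) \frac{1}{123755}}} = \frac{428069}{-100505 + \frac{1}{- \frac{158881}{123755}}} = \frac{428069}{-100505 - \frac{123755}{158881}} = \frac{428069}{- \frac{15968458660}{158881}} = 428069 \left(- \frac{158881}{15968458660}\right) = - \frac{68012030789}{15968458660}$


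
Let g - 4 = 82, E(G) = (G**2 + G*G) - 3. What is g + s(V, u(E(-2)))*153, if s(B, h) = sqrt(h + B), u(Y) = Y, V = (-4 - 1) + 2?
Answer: 86 + 153*sqrt(2) ≈ 302.37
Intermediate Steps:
E(G) = -3 + 2*G**2 (E(G) = (G**2 + G**2) - 3 = 2*G**2 - 3 = -3 + 2*G**2)
V = -3 (V = -5 + 2 = -3)
s(B, h) = sqrt(B + h)
g = 86 (g = 4 + 82 = 86)
g + s(V, u(E(-2)))*153 = 86 + sqrt(-3 + (-3 + 2*(-2)**2))*153 = 86 + sqrt(-3 + (-3 + 2*4))*153 = 86 + sqrt(-3 + (-3 + 8))*153 = 86 + sqrt(-3 + 5)*153 = 86 + sqrt(2)*153 = 86 + 153*sqrt(2)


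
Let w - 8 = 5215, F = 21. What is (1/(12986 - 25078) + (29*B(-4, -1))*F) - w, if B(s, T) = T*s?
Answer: -33700405/12092 ≈ -2787.0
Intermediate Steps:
w = 5223 (w = 8 + 5215 = 5223)
(1/(12986 - 25078) + (29*B(-4, -1))*F) - w = (1/(12986 - 25078) + (29*(-1*(-4)))*21) - 1*5223 = (1/(-12092) + (29*4)*21) - 5223 = (-1/12092 + 116*21) - 5223 = (-1/12092 + 2436) - 5223 = 29456111/12092 - 5223 = -33700405/12092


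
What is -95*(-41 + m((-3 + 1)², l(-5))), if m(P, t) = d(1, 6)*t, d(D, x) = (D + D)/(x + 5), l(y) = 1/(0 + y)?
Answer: 42883/11 ≈ 3898.5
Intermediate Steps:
l(y) = 1/y
d(D, x) = 2*D/(5 + x) (d(D, x) = (2*D)/(5 + x) = 2*D/(5 + x))
m(P, t) = 2*t/11 (m(P, t) = (2*1/(5 + 6))*t = (2*1/11)*t = (2*1*(1/11))*t = 2*t/11)
-95*(-41 + m((-3 + 1)², l(-5))) = -95*(-41 + (2/11)/(-5)) = -95*(-41 + (2/11)*(-⅕)) = -95*(-41 - 2/55) = -95*(-2257/55) = 42883/11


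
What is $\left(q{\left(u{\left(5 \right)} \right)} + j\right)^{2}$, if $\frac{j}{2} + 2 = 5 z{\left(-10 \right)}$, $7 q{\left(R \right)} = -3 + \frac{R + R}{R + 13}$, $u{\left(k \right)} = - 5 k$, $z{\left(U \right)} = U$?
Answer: $\frac{388129}{36} \approx 10781.0$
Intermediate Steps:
$q{\left(R \right)} = - \frac{3}{7} + \frac{2 R}{7 \left(13 + R\right)}$ ($q{\left(R \right)} = \frac{-3 + \frac{R + R}{R + 13}}{7} = \frac{-3 + \frac{2 R}{13 + R}}{7} = - \frac{3}{7} + \frac{2 R}{7 \left(13 + R\right)}$)
$j = -104$ ($j = -4 + 2 \cdot 5 \left(-10\right) = -4 + 2 \left(-50\right) = -4 - 100 = -104$)
$\left(q{\left(u{\left(5 \right)} \right)} + j\right)^{2} = \left(\frac{-39 - \left(-5\right) 5}{7 \left(13 - 25\right)} - 104\right)^{2} = \left(\frac{-39 - -25}{7 \left(13 - 25\right)} - 104\right)^{2} = \left(\frac{-39 + 25}{7 \left(-12\right)} - 104\right)^{2} = \left(\frac{1}{7} \left(- \frac{1}{12}\right) \left(-14\right) - 104\right)^{2} = \left(\frac{1}{6} - 104\right)^{2} = \left(- \frac{623}{6}\right)^{2} = \frac{388129}{36}$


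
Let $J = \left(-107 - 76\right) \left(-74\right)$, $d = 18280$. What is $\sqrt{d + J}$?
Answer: $\sqrt{31822} \approx 178.39$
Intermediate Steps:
$J = 13542$ ($J = \left(-183\right) \left(-74\right) = 13542$)
$\sqrt{d + J} = \sqrt{18280 + 13542} = \sqrt{31822}$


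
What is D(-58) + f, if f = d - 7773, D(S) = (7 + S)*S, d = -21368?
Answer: -26183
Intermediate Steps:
D(S) = S*(7 + S)
f = -29141 (f = -21368 - 7773 = -29141)
D(-58) + f = -58*(7 - 58) - 29141 = -58*(-51) - 29141 = 2958 - 29141 = -26183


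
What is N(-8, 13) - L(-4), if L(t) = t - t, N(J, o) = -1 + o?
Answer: 12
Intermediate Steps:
L(t) = 0
N(-8, 13) - L(-4) = (-1 + 13) - 1*0 = 12 + 0 = 12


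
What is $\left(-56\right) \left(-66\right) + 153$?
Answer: $3849$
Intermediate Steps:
$\left(-56\right) \left(-66\right) + 153 = 3696 + 153 = 3849$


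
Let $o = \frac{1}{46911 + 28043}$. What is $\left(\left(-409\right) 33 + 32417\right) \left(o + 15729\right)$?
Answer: $\frac{1013898261620}{3407} \approx 2.9759 \cdot 10^{8}$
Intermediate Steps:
$o = \frac{1}{74954} \approx 1.3342 \cdot 10^{-5}$
$\left(\left(-409\right) 33 + 32417\right) \left(o + 15729\right) = \left(\left(-409\right) 33 + 32417\right) \left(\frac{1}{74954} + 15729\right) = \left(-13497 + 32417\right) \frac{1178951467}{74954} = 18920 \cdot \frac{1178951467}{74954} = \frac{1013898261620}{3407}$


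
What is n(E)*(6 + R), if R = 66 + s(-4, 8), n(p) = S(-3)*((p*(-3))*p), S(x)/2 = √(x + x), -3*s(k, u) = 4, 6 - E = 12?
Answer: -15264*I*√6 ≈ -37389.0*I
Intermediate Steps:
E = -6 (E = 6 - 1*12 = 6 - 12 = -6)
s(k, u) = -4/3 (s(k, u) = -⅓*4 = -4/3)
S(x) = 2*√2*√x (S(x) = 2*√(x + x) = 2*√(2*x) = 2*(√2*√x) = 2*√2*√x)
n(p) = -6*I*√6*p² (n(p) = (2*√2*√(-3))*((p*(-3))*p) = (2*√2*(I*√3))*((-3*p)*p) = (2*I*√6)*(-3*p²) = -6*I*√6*p²)
R = 194/3 (R = 66 - 4/3 = 194/3 ≈ 64.667)
n(E)*(6 + R) = (-6*I*√6*(-6)²)*(6 + 194/3) = -6*I*√6*36*(212/3) = -216*I*√6*(212/3) = -15264*I*√6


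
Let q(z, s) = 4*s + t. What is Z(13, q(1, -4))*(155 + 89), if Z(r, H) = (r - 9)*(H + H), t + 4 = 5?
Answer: -29280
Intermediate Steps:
t = 1 (t = -4 + 5 = 1)
q(z, s) = 1 + 4*s (q(z, s) = 4*s + 1 = 1 + 4*s)
Z(r, H) = 2*H*(-9 + r) (Z(r, H) = (-9 + r)*(2*H) = 2*H*(-9 + r))
Z(13, q(1, -4))*(155 + 89) = (2*(1 + 4*(-4))*(-9 + 13))*(155 + 89) = (2*(1 - 16)*4)*244 = (2*(-15)*4)*244 = -120*244 = -29280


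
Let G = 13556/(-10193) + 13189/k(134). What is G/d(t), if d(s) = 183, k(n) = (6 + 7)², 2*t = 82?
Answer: 44048171/105079637 ≈ 0.41919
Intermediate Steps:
t = 41 (t = (½)*82 = 41)
k(n) = 169 (k(n) = 13² = 169)
G = 132144513/1722617 (G = 13556/(-10193) + 13189/169 = 13556*(-1/10193) + 13189*(1/169) = -13556/10193 + 13189/169 = 132144513/1722617 ≈ 76.711)
G/d(t) = (132144513/1722617)/183 = (132144513/1722617)*(1/183) = 44048171/105079637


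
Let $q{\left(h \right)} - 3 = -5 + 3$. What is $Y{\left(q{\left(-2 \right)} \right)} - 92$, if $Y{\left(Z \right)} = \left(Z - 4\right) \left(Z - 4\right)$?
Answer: $-83$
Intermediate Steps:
$q{\left(h \right)} = 1$ ($q{\left(h \right)} = 3 + \left(-5 + 3\right) = 3 - 2 = 1$)
$Y{\left(Z \right)} = \left(-4 + Z\right)^{2}$ ($Y{\left(Z \right)} = \left(-4 + Z\right) \left(-4 + Z\right) = \left(-4 + Z\right)^{2}$)
$Y{\left(q{\left(-2 \right)} \right)} - 92 = \left(-4 + 1\right)^{2} - 92 = \left(-3\right)^{2} - 92 = 9 - 92 = -83$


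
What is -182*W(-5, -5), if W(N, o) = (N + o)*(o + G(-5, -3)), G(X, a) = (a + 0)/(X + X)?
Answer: -8554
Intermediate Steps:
G(X, a) = a/(2*X) (G(X, a) = a/((2*X)) = a*(1/(2*X)) = a/(2*X))
W(N, o) = (3/10 + o)*(N + o) (W(N, o) = (N + o)*(o + (1/2)*(-3)/(-5)) = (N + o)*(o + (1/2)*(-3)*(-1/5)) = (N + o)*(o + 3/10) = (N + o)*(3/10 + o) = (3/10 + o)*(N + o))
-182*W(-5, -5) = -182*((-5)**2 + (3/10)*(-5) + (3/10)*(-5) - 5*(-5)) = -182*(25 - 3/2 - 3/2 + 25) = -182*47 = -8554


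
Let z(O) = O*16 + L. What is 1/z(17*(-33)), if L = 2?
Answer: -1/8974 ≈ -0.00011143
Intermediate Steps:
z(O) = 2 + 16*O (z(O) = O*16 + 2 = 16*O + 2 = 2 + 16*O)
1/z(17*(-33)) = 1/(2 + 16*(17*(-33))) = 1/(2 + 16*(-561)) = 1/(2 - 8976) = 1/(-8974) = -1/8974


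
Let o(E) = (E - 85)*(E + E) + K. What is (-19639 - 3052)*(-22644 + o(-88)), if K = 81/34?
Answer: -6022577147/34 ≈ -1.7713e+8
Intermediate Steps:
K = 81/34 (K = 81*(1/34) = 81/34 ≈ 2.3824)
o(E) = 81/34 + 2*E*(-85 + E) (o(E) = (E - 85)*(E + E) + 81/34 = (-85 + E)*(2*E) + 81/34 = 2*E*(-85 + E) + 81/34 = 81/34 + 2*E*(-85 + E))
(-19639 - 3052)*(-22644 + o(-88)) = (-19639 - 3052)*(-22644 + (81/34 - 170*(-88) + 2*(-88)**2)) = -22691*(-22644 + (81/34 + 14960 + 2*7744)) = -22691*(-22644 + (81/34 + 14960 + 15488)) = -22691*(-22644 + 1035313/34) = -22691*265417/34 = -6022577147/34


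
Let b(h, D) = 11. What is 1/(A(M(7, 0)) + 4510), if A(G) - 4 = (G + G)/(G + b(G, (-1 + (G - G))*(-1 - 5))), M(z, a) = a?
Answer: 1/4514 ≈ 0.00022153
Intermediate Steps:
A(G) = 4 + 2*G/(11 + G) (A(G) = 4 + (G + G)/(G + 11) = 4 + (2*G)/(11 + G) = 4 + 2*G/(11 + G))
1/(A(M(7, 0)) + 4510) = 1/(2*(22 + 3*0)/(11 + 0) + 4510) = 1/(2*(22 + 0)/11 + 4510) = 1/(2*(1/11)*22 + 4510) = 1/(4 + 4510) = 1/4514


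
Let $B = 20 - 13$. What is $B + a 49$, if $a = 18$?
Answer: $889$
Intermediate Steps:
$B = 7$
$B + a 49 = 7 + 18 \cdot 49 = 7 + 882 = 889$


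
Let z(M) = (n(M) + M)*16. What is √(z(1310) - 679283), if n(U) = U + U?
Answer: I*√616403 ≈ 785.11*I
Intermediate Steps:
n(U) = 2*U
z(M) = 48*M (z(M) = (2*M + M)*16 = (3*M)*16 = 48*M)
√(z(1310) - 679283) = √(48*1310 - 679283) = √(62880 - 679283) = √(-616403) = I*√616403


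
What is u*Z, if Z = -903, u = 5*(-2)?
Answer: 9030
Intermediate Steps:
u = -10
u*Z = -10*(-903) = 9030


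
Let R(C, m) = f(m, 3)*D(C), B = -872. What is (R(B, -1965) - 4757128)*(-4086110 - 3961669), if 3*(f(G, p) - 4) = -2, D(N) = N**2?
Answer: 17886306861592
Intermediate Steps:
f(G, p) = 10/3 (f(G, p) = 4 + (1/3)*(-2) = 4 - 2/3 = 10/3)
R(C, m) = 10*C**2/3
(R(B, -1965) - 4757128)*(-4086110 - 3961669) = ((10/3)*(-872)**2 - 4757128)*(-4086110 - 3961669) = ((10/3)*760384 - 4757128)*(-8047779) = (7603840/3 - 4757128)*(-8047779) = -6667544/3*(-8047779) = 17886306861592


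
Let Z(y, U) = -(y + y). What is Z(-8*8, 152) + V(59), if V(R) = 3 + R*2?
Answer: 249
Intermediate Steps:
Z(y, U) = -2*y
V(R) = 3 + 2*R
Z(-8*8, 152) + V(59) = -(-16)*8 + (3 + 2*59) = -2*(-64) + (3 + 118) = 128 + 121 = 249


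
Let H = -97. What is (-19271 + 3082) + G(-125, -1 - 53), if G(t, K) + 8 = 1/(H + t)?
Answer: -3595735/222 ≈ -16197.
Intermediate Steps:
G(t, K) = -8 + 1/(-97 + t)
(-19271 + 3082) + G(-125, -1 - 53) = (-19271 + 3082) + (777 - 8*(-125))/(-97 - 125) = -16189 + (777 + 1000)/(-222) = -16189 - 1/222*1777 = -16189 - 1777/222 = -3595735/222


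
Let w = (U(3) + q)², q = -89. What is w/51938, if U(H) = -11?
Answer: 5000/25969 ≈ 0.19254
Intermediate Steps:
w = 10000 (w = (-11 - 89)² = (-100)² = 10000)
w/51938 = 10000/51938 = 10000*(1/51938) = 5000/25969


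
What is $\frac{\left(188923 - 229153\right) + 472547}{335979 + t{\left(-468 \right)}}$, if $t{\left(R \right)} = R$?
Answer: $\frac{432317}{335511} \approx 1.2885$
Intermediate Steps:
$\frac{\left(188923 - 229153\right) + 472547}{335979 + t{\left(-468 \right)}} = \frac{\left(188923 - 229153\right) + 472547}{335979 - 468} = \frac{\left(188923 - 229153\right) + 472547}{335511} = \left(-40230 + 472547\right) \frac{1}{335511} = 432317 \cdot \frac{1}{335511} = \frac{432317}{335511}$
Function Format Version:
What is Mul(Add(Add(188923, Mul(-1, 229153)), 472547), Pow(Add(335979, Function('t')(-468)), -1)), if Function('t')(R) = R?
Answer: Rational(432317, 335511) ≈ 1.2885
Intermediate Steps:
Mul(Add(Add(188923, Mul(-1, 229153)), 472547), Pow(Add(335979, Function('t')(-468)), -1)) = Mul(Add(Add(188923, Mul(-1, 229153)), 472547), Pow(Add(335979, -468), -1)) = Mul(Add(Add(188923, -229153), 472547), Pow(335511, -1)) = Mul(Add(-40230, 472547), Rational(1, 335511)) = Mul(432317, Rational(1, 335511)) = Rational(432317, 335511)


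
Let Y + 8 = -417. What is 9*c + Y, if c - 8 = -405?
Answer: -3998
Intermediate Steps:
Y = -425 (Y = -8 - 417 = -425)
c = -397 (c = 8 - 405 = -397)
9*c + Y = 9*(-397) - 425 = -3573 - 425 = -3998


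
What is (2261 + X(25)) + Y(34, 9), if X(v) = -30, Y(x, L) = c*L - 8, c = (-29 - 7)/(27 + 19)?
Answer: 50967/23 ≈ 2216.0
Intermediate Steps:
c = -18/23 (c = -36/46 = -36*1/46 = -18/23 ≈ -0.78261)
Y(x, L) = -8 - 18*L/23 (Y(x, L) = -18*L/23 - 8 = -8 - 18*L/23)
(2261 + X(25)) + Y(34, 9) = (2261 - 30) + (-8 - 18/23*9) = 2231 + (-8 - 162/23) = 2231 - 346/23 = 50967/23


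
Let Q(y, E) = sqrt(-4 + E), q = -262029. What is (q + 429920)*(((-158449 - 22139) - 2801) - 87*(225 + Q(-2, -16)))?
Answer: -34075828924 - 29213034*I*sqrt(5) ≈ -3.4076e+10 - 6.5322e+7*I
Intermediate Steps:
(q + 429920)*(((-158449 - 22139) - 2801) - 87*(225 + Q(-2, -16))) = (-262029 + 429920)*(((-158449 - 22139) - 2801) - 87*(225 + sqrt(-4 - 16))) = 167891*((-180588 - 2801) - 87*(225 + sqrt(-20))) = 167891*(-183389 - 87*(225 + 2*I*sqrt(5))) = 167891*(-183389 + (-19575 - 174*I*sqrt(5))) = 167891*(-202964 - 174*I*sqrt(5)) = -34075828924 - 29213034*I*sqrt(5)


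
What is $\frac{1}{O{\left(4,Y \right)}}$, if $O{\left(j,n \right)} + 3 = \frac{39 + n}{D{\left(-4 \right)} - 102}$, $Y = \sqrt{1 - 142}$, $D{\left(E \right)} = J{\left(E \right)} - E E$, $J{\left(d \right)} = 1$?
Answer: $- \frac{15210}{50747} + \frac{39 i \sqrt{141}}{50747} \approx -0.29972 + 0.0091256 i$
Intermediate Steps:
$D{\left(E \right)} = 1 - E^{2}$ ($D{\left(E \right)} = 1 - E E = 1 - E^{2}$)
$Y = i \sqrt{141}$ ($Y = \sqrt{-141} = i \sqrt{141} \approx 11.874 i$)
$O{\left(j,n \right)} = - \frac{10}{3} - \frac{n}{117}$ ($O{\left(j,n \right)} = -3 + \frac{39 + n}{\left(1 - \left(-4\right)^{2}\right) - 102} = -3 + \frac{39 + n}{\left(1 - 16\right) - 102} = -3 + \frac{39 + n}{-15 - 102} = -3 + \frac{39 + n}{-117} = -3 + \left(39 + n\right) \left(- \frac{1}{117}\right) = -3 - \left(\frac{1}{3} + \frac{n}{117}\right) = - \frac{10}{3} - \frac{n}{117}$)
$\frac{1}{O{\left(4,Y \right)}} = \frac{1}{- \frac{10}{3} - \frac{i \sqrt{141}}{117}}$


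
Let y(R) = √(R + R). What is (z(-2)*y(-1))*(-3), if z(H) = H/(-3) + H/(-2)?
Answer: -5*I*√2 ≈ -7.0711*I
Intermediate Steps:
y(R) = √2*√R (y(R) = √(2*R) = √2*√R)
z(H) = -5*H/6 (z(H) = H*(-⅓) + H*(-½) = -H/3 - H/2 = -5*H/6)
(z(-2)*y(-1))*(-3) = ((-⅚*(-2))*(√2*√(-1)))*(-3) = (5*(√2*I)/3)*(-3) = (5*(I*√2)/3)*(-3) = (5*I*√2/3)*(-3) = -5*I*√2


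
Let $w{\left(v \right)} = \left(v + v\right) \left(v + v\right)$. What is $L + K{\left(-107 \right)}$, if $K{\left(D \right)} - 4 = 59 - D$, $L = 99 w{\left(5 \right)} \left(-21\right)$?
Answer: $-207730$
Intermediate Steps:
$w{\left(v \right)} = 4 v^{2}$ ($w{\left(v \right)} = 2 v 2 v = 4 v^{2}$)
$L = -207900$ ($L = 99 \cdot 4 \cdot 5^{2} \left(-21\right) = 99 \cdot 4 \cdot 25 \left(-21\right) = 99 \cdot 100 \left(-21\right) = 99 \left(-2100\right) = -207900$)
$K{\left(D \right)} = 63 - D$ ($K{\left(D \right)} = 4 - \left(-59 + D\right) = 63 - D$)
$L + K{\left(-107 \right)} = -207900 + \left(63 - -107\right) = -207900 + \left(63 + 107\right) = -207900 + 170 = -207730$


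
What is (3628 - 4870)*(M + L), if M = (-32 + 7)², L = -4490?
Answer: 4800330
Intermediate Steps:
M = 625 (M = (-25)² = 625)
(3628 - 4870)*(M + L) = (3628 - 4870)*(625 - 4490) = -1242*(-3865) = 4800330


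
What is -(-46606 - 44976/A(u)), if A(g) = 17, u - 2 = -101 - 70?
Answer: 837278/17 ≈ 49252.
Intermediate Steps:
u = -169 (u = 2 + (-101 - 70) = 2 - 171 = -169)
-(-46606 - 44976/A(u)) = -(-46606 - 44976/17) = -1*(-837278/17) = 837278/17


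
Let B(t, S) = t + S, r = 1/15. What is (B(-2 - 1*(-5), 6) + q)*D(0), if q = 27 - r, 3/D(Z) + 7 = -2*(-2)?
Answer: -539/15 ≈ -35.933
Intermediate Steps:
r = 1/15 ≈ 0.066667
D(Z) = -1 (D(Z) = 3/(-7 - 2*(-2)) = 3/(-7 + 4) = 3/(-3) = 3*(-⅓) = -1)
q = 404/15 (q = 27 - 1*1/15 = 27 - 1/15 = 404/15 ≈ 26.933)
B(t, S) = S + t
(B(-2 - 1*(-5), 6) + q)*D(0) = ((6 + (-2 - 1*(-5))) + 404/15)*(-1) = ((6 + (-2 + 5)) + 404/15)*(-1) = ((6 + 3) + 404/15)*(-1) = (9 + 404/15)*(-1) = (539/15)*(-1) = -539/15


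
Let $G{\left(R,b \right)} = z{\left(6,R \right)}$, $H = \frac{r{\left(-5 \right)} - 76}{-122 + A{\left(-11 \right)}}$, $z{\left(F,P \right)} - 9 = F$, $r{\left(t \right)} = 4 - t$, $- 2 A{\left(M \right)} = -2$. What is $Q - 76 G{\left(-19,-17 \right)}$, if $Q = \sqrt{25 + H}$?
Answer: $-1140 + \frac{2 \sqrt{773}}{11} \approx -1134.9$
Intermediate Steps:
$A{\left(M \right)} = 1$ ($A{\left(M \right)} = \left(- \frac{1}{2}\right) \left(-2\right) = 1$)
$z{\left(F,P \right)} = 9 + F$
$H = \frac{67}{121}$ ($H = \frac{\left(4 - -5\right) - 76}{-122 + 1} = \frac{\left(4 + 5\right) - 76}{-121} = \left(9 - 76\right) \left(- \frac{1}{121}\right) = \left(-67\right) \left(- \frac{1}{121}\right) = \frac{67}{121} \approx 0.55372$)
$G{\left(R,b \right)} = 15$ ($G{\left(R,b \right)} = 9 + 6 = 15$)
$Q = \frac{2 \sqrt{773}}{11}$ ($Q = \sqrt{25 + \frac{67}{121}} = \sqrt{\frac{3092}{121}} = \frac{2 \sqrt{773}}{11} \approx 5.0551$)
$Q - 76 G{\left(-19,-17 \right)} = \frac{2 \sqrt{773}}{11} - 1140 = -1140 + \frac{2 \sqrt{773}}{11}$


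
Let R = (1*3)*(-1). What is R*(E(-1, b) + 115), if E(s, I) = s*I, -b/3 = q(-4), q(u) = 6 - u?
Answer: -435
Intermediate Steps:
b = -30 (b = -3*(6 - 1*(-4)) = -3*(6 + 4) = -3*10 = -30)
E(s, I) = I*s
R = -3 (R = 3*(-1) = -3)
R*(E(-1, b) + 115) = -3*(-30*(-1) + 115) = -3*(30 + 115) = -3*145 = -435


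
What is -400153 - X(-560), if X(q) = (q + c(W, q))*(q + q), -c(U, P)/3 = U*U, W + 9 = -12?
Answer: -2509113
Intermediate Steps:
W = -21 (W = -9 - 12 = -21)
c(U, P) = -3*U² (c(U, P) = -3*U*U = -3*U²)
X(q) = 2*q*(-1323 + q) (X(q) = (q - 3*(-21)²)*(q + q) = (q - 3*441)*(2*q) = (q - 1323)*(2*q) = (-1323 + q)*(2*q) = 2*q*(-1323 + q))
-400153 - X(-560) = -400153 - 2*(-560)*(-1323 - 560) = -400153 - 2*(-560)*(-1883) = -400153 - 1*2108960 = -400153 - 2108960 = -2509113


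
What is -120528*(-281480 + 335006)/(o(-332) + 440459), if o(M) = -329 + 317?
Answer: -6451381728/440447 ≈ -14647.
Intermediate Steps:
o(M) = -12
-120528*(-281480 + 335006)/(o(-332) + 440459) = -120528*(-281480 + 335006)/(-12 + 440459) = -120528/(440447/53526) = -120528/(440447*(1/53526)) = -120528/440447/53526 = -120528*53526/440447 = -6451381728/440447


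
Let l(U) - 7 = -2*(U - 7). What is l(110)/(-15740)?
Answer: 199/15740 ≈ 0.012643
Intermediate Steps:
l(U) = 21 - 2*U (l(U) = 7 - 2*(U - 7) = 7 - 2*(-7 + U) = 7 + (14 - 2*U) = 21 - 2*U)
l(110)/(-15740) = (21 - 2*110)/(-15740) = (21 - 220)*(-1/15740) = -199*(-1/15740) = 199/15740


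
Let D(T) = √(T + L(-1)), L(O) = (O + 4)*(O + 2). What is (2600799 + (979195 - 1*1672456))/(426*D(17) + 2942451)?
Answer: 623648566182/962001584209 - 180580264*√5/962001584209 ≈ 0.64786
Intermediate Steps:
L(O) = (2 + O)*(4 + O) (L(O) = (4 + O)*(2 + O) = (2 + O)*(4 + O))
D(T) = √(3 + T) (D(T) = √(T + (8 + (-1)² + 6*(-1))) = √(T + (8 + 1 - 6)) = √(T + 3) = √(3 + T))
(2600799 + (979195 - 1*1672456))/(426*D(17) + 2942451) = (2600799 + (979195 - 1*1672456))/(426*√(3 + 17) + 2942451) = (2600799 + (979195 - 1672456))/(426*√20 + 2942451) = (2600799 - 693261)/(426*(2*√5) + 2942451) = 1907538/(852*√5 + 2942451) = 1907538/(2942451 + 852*√5)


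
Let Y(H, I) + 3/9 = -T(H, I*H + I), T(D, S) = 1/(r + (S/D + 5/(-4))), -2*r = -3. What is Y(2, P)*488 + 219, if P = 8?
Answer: 2425/147 ≈ 16.497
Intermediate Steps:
r = 3/2 (r = -1/2*(-3) = 3/2 ≈ 1.5000)
T(D, S) = 1/(1/4 + S/D) (T(D, S) = 1/(3/2 + (S/D + 5/(-4))) = 1/(3/2 + (S/D + 5*(-1/4))) = 1/(3/2 + (S/D - 5/4)) = 1/(3/2 + (-5/4 + S/D)) = 1/(1/4 + S/D))
Y(H, I) = -1/3 - 4*H/(H + 4*I + 4*H*I) (Y(H, I) = -1/3 - 4*H/(H + 4*(I*H + I)) = -1/3 - 4*H/(H + 4*(H*I + I)) = -1/3 - 4*H/(H + 4*(I + H*I)) = -1/3 - 4*H/(H + (4*I + 4*H*I)) = -1/3 - 4*H/(H + 4*I + 4*H*I))
Y(2, P)*488 + 219 = ((-13*2 - 4*8*(1 + 2))/(3*(2 + 4*8*(1 + 2))))*488 + 219 = ((-26 - 4*8*3)/(3*(2 + 4*8*3)))*488 + 219 = ((-26 - 96)/(3*(2 + 96)))*488 + 219 = ((1/3)*(-122)/98)*488 + 219 = ((1/3)*(1/98)*(-122))*488 + 219 = -61/147*488 + 219 = -29768/147 + 219 = 2425/147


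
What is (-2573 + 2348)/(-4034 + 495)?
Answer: 225/3539 ≈ 0.063577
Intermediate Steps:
(-2573 + 2348)/(-4034 + 495) = -225/(-3539) = -225*(-1/3539) = 225/3539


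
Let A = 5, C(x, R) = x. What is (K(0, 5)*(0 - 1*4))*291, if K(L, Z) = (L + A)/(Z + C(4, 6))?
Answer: -1940/3 ≈ -646.67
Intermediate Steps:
K(L, Z) = (5 + L)/(4 + Z) (K(L, Z) = (L + 5)/(Z + 4) = (5 + L)/(4 + Z))
(K(0, 5)*(0 - 1*4))*291 = (((5 + 0)/(4 + 5))*(0 - 1*4))*291 = ((5/9)*(0 - 4))*291 = (((⅑)*5)*(-4))*291 = ((5/9)*(-4))*291 = -20/9*291 = -1940/3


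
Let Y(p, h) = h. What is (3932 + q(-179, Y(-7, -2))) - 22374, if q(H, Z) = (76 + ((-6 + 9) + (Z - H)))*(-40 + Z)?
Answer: -29194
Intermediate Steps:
q(H, Z) = (-40 + Z)*(79 + Z - H) (q(H, Z) = (76 + (3 + (Z - H)))*(-40 + Z) = (76 + (3 + Z - H))*(-40 + Z) = (79 + Z - H)*(-40 + Z) = (-40 + Z)*(79 + Z - H))
(3932 + q(-179, Y(-7, -2))) - 22374 = (3932 + (-3160 + (-2)² + 39*(-2) + 40*(-179) - 1*(-179)*(-2))) - 22374 = (3932 + (-3160 + 4 - 78 - 7160 - 358)) - 22374 = (3932 - 10752) - 22374 = -6820 - 22374 = -29194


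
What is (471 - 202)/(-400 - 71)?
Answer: -269/471 ≈ -0.57113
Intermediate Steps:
(471 - 202)/(-400 - 71) = 269/(-471) = 269*(-1/471) = -269/471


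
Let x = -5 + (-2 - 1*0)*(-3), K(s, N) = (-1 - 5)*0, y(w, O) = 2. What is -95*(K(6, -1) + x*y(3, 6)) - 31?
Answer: -221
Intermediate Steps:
K(s, N) = 0 (K(s, N) = -6*0 = 0)
x = 1 (x = -5 + (-2 + 0)*(-3) = -5 - 2*(-3) = -5 + 6 = 1)
-95*(K(6, -1) + x*y(3, 6)) - 31 = -95*(0 + 1*2) - 31 = -95*(0 + 2) - 31 = -95*2 - 31 = -190 - 31 = -221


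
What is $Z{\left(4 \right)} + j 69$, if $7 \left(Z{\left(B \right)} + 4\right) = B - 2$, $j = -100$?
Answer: $- \frac{48326}{7} \approx -6903.7$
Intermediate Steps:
$Z{\left(B \right)} = - \frac{30}{7} + \frac{B}{7}$ ($Z{\left(B \right)} = -4 + \frac{B - 2}{7} = -4 + \frac{-2 + B}{7} = -4 + \left(- \frac{2}{7} + \frac{B}{7}\right) = - \frac{30}{7} + \frac{B}{7}$)
$Z{\left(4 \right)} + j 69 = \left(- \frac{30}{7} + \frac{1}{7} \cdot 4\right) - 6900 = \left(- \frac{30}{7} + \frac{4}{7}\right) - 6900 = - \frac{26}{7} - 6900 = - \frac{48326}{7}$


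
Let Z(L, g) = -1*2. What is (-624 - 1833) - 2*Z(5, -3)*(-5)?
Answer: -2477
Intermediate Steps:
Z(L, g) = -2
(-624 - 1833) - 2*Z(5, -3)*(-5) = (-624 - 1833) - 2*(-2)*(-5) = -2457 + 4*(-5) = -2457 - 20 = -2477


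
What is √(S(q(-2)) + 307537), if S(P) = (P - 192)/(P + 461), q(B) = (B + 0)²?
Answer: √66497100405/465 ≈ 554.56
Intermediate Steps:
q(B) = B²
S(P) = (-192 + P)/(461 + P)
√(S(q(-2)) + 307537) = √((-192 + (-2)²)/(461 + (-2)²) + 307537) = √((-192 + 4)/(461 + 4) + 307537) = √(-188/465 + 307537) = √(143004517/465) = √66497100405/465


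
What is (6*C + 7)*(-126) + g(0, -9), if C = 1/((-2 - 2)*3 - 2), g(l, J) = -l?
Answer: -828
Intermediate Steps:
C = -1/14 (C = 1/(-4*3 - 2) = 1/(-12 - 2) = 1/(-14) = -1/14 ≈ -0.071429)
(6*C + 7)*(-126) + g(0, -9) = (6*(-1/14) + 7)*(-126) - 1*0 = (-3/7 + 7)*(-126) + 0 = (46/7)*(-126) + 0 = -828 + 0 = -828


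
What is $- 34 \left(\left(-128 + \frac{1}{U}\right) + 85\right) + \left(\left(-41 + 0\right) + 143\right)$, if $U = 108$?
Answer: $\frac{84439}{54} \approx 1563.7$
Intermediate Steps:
$- 34 \left(\left(-128 + \frac{1}{U}\right) + 85\right) + \left(\left(-41 + 0\right) + 143\right) = - 34 \left(\left(-128 + \frac{1}{108}\right) + 85\right) + \left(\left(-41 + 0\right) + 143\right) = - 34 \left(\left(-128 + \frac{1}{108}\right) + 85\right) + \left(-41 + 143\right) = - 34 \left(- \frac{13823}{108} + 85\right) + 102 = \left(-34\right) \left(- \frac{4643}{108}\right) + 102 = \frac{78931}{54} + 102 = \frac{84439}{54}$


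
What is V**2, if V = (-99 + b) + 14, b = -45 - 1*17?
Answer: 21609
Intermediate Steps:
b = -62 (b = -45 - 17 = -62)
V = -147 (V = (-99 - 62) + 14 = -161 + 14 = -147)
V**2 = (-147)**2 = 21609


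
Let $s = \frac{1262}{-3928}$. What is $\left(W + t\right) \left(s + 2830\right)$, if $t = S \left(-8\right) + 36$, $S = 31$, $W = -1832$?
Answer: $- \frac{2839876879}{491} \approx -5.7839 \cdot 10^{6}$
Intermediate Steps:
$t = -212$ ($t = 31 \left(-8\right) + 36 = -248 + 36 = -212$)
$s = - \frac{631}{1964}$ ($s = 1262 \left(- \frac{1}{3928}\right) = - \frac{631}{1964} \approx -0.32128$)
$\left(W + t\right) \left(s + 2830\right) = \left(-1832 - 212\right) \left(- \frac{631}{1964} + 2830\right) = \left(-2044\right) \frac{5557489}{1964} = - \frac{2839876879}{491}$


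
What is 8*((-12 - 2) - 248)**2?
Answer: 549152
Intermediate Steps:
8*((-12 - 2) - 248)**2 = 8*(-14 - 248)**2 = 8*(-262)**2 = 8*68644 = 549152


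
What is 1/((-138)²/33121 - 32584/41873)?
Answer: -1386875633/281785252 ≈ -4.9217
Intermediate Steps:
1/((-138)²/33121 - 32584/41873) = 1/(19044*(1/33121) - 32584*1/41873) = 1/(19044/33121 - 32584/41873) = 1/(-281785252/1386875633) = -1386875633/281785252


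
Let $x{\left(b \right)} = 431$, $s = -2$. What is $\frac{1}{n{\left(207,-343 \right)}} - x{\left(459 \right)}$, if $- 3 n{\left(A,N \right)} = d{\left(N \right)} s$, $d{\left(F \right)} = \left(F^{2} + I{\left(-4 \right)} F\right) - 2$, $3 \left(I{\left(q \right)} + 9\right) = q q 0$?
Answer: $- \frac{104072705}{241468} \approx -431.0$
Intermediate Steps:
$I{\left(q \right)} = -9$ ($I{\left(q \right)} = -9 + \frac{q q 0}{3} = -9 + \frac{q^{2} \cdot 0}{3} = -9 + \frac{1}{3} \cdot 0 = -9 + 0 = -9$)
$d{\left(F \right)} = -2 + F^{2} - 9 F$ ($d{\left(F \right)} = \left(F^{2} - 9 F\right) - 2 = -2 + F^{2} - 9 F$)
$n{\left(A,N \right)} = - \frac{4}{3} - 6 N + \frac{2 N^{2}}{3}$ ($n{\left(A,N \right)} = - \frac{\left(-2 + N^{2} - 9 N\right) \left(-2\right)}{3} = - \frac{4 - 2 N^{2} + 18 N}{3} = - \frac{4}{3} - 6 N + \frac{2 N^{2}}{3}$)
$\frac{1}{n{\left(207,-343 \right)}} - x{\left(459 \right)} = \frac{1}{- \frac{4}{3} - -2058 + \frac{2 \left(-343\right)^{2}}{3}} - 431 = \frac{1}{- \frac{4}{3} + 2058 + \frac{2}{3} \cdot 117649} - 431 = \frac{1}{- \frac{4}{3} + 2058 + \frac{235298}{3}} - 431 = \frac{1}{\frac{241468}{3}} - 431 = \frac{3}{241468} - 431 = - \frac{104072705}{241468}$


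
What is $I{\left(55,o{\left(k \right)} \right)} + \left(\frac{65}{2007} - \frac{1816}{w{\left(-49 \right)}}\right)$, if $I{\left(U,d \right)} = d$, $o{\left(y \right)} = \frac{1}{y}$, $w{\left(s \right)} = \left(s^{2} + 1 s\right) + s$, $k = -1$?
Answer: $- \frac{8117138}{4622121} \approx -1.7561$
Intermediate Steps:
$w{\left(s \right)} = s^{2} + 2 s$ ($w{\left(s \right)} = \left(s^{2} + s\right) + s = \left(s + s^{2}\right) + s = s^{2} + 2 s$)
$I{\left(55,o{\left(k \right)} \right)} + \left(\frac{65}{2007} - \frac{1816}{w{\left(-49 \right)}}\right) = \frac{1}{-1} + \left(\frac{65}{2007} - \frac{1816}{\left(-49\right) \left(2 - 49\right)}\right) = -1 + \left(65 \cdot \frac{1}{2007} - \frac{1816}{\left(-49\right) \left(-47\right)}\right) = -1 + \left(\frac{65}{2007} - \frac{1816}{2303}\right) = -1 - \frac{3495017}{4622121} = - \frac{8117138}{4622121}$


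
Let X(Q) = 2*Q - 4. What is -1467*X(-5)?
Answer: 20538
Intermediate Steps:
X(Q) = -4 + 2*Q
-1467*X(-5) = -1467*(-4 + 2*(-5)) = -1467*(-4 - 10) = -1467*(-14) = 20538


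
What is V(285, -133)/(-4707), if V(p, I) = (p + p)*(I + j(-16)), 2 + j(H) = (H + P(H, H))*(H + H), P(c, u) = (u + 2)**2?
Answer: 373350/523 ≈ 713.86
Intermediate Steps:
P(c, u) = (2 + u)**2
j(H) = -2 + 2*H*(H + (2 + H)**2) (j(H) = -2 + (H + (2 + H)**2)*(H + H) = -2 + (H + (2 + H)**2)*(2*H) = -2 + 2*H*(H + (2 + H)**2))
V(p, I) = 2*p*(-5762 + I) (V(p, I) = (p + p)*(I + (-2 + 2*(-16)**2 + 2*(-16)*(2 - 16)**2)) = (2*p)*(I + (-2 + 2*256 + 2*(-16)*(-14)**2)) = (2*p)*(I + (-2 + 512 + 2*(-16)*196)) = (2*p)*(I + (-2 + 512 - 6272)) = (2*p)*(I - 5762) = (2*p)*(-5762 + I) = 2*p*(-5762 + I))
V(285, -133)/(-4707) = (2*285*(-5762 - 133))/(-4707) = (2*285*(-5895))*(-1/4707) = -3360150*(-1/4707) = 373350/523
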